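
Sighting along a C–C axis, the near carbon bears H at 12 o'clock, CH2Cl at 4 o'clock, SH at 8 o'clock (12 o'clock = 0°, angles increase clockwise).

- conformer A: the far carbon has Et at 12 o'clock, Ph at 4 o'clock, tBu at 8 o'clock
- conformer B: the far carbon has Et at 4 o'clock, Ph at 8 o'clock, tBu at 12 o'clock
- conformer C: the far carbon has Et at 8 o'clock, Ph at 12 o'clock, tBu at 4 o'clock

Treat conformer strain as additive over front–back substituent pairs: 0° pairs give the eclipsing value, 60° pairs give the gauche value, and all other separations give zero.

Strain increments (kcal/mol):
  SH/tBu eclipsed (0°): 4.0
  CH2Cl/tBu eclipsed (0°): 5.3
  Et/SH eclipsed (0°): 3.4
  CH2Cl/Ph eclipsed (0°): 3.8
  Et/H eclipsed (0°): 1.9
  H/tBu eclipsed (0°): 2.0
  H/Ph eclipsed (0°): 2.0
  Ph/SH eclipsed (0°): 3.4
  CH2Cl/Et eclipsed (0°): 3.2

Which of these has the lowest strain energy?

B

A (eclipsed): H–Et eclipsed, CH2Cl–Ph eclipsed, SH–tBu eclipsed; 1.9 + 3.8 + 4.0 = 9.7 kcal/mol.
B (eclipsed): H–tBu eclipsed, CH2Cl–Et eclipsed, SH–Ph eclipsed; 2.0 + 3.2 + 3.4 = 8.6 kcal/mol.
C (eclipsed): H–Ph eclipsed, CH2Cl–tBu eclipsed, SH–Et eclipsed; 2.0 + 5.3 + 3.4 = 10.7 kcal/mol.
B has the lowest total (8.6 kcal/mol).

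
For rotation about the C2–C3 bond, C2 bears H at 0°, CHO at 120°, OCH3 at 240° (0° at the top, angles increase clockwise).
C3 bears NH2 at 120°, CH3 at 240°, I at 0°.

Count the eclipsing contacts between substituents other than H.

Non-H eclipsing pairs: CHO(120°)/NH2(120°); OCH3(240°)/CH3(240°) — 2 interactions.

2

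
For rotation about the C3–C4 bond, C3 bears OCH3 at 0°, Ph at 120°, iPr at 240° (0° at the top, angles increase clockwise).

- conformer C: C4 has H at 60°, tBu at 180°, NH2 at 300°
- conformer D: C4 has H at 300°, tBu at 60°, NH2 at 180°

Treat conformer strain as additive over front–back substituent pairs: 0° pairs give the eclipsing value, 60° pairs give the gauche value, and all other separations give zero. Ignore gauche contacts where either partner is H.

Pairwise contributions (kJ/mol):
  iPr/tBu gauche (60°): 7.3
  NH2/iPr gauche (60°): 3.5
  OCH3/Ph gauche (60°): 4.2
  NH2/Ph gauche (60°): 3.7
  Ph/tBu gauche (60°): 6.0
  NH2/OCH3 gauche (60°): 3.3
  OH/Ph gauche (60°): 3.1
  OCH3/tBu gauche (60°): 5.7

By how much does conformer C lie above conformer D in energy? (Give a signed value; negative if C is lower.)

+1.2 kJ/mol

C (staggered): OCH3–NH2 gauche, Ph–tBu gauche, iPr–tBu gauche, iPr–NH2 gauche; 3.3 + 6.0 + 7.3 + 3.5 = 20.1 kJ/mol.
D (staggered): OCH3–tBu gauche, Ph–tBu gauche, Ph–NH2 gauche, iPr–NH2 gauche; 5.7 + 6.0 + 3.7 + 3.5 = 18.9 kJ/mol.
E(C) − E(D) = 20.1 − 18.9 = +1.2 kJ/mol.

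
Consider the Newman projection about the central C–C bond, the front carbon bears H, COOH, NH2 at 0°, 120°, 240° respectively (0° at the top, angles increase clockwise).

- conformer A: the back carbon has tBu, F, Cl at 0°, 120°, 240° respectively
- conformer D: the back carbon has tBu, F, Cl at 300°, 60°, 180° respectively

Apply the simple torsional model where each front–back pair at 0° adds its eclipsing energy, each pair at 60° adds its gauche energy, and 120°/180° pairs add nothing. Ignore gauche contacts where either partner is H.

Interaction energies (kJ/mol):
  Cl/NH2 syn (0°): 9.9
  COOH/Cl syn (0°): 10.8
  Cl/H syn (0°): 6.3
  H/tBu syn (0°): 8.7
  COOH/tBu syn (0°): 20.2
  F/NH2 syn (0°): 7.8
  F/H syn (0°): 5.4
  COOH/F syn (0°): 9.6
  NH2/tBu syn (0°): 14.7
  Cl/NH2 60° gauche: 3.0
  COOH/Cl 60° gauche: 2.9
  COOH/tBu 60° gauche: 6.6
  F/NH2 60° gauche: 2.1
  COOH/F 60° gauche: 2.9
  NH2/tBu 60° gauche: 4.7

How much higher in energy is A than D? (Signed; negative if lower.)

+14.7 kJ/mol

A (eclipsed): H(0°)/tBu(0°) eclipsed 8.7; COOH(120°)/F(120°) eclipsed 9.6; NH2(240°)/Cl(240°) eclipsed 9.9 → 28.2 kJ/mol.
D (staggered): COOH(120°)/F(60°) gauche 2.9; COOH(120°)/Cl(180°) gauche 2.9; NH2(240°)/tBu(300°) gauche 4.7; NH2(240°)/Cl(180°) gauche 3.0 → 13.5 kJ/mol.
E(A) − E(D) = 28.2 − 13.5 = +14.7 kJ/mol.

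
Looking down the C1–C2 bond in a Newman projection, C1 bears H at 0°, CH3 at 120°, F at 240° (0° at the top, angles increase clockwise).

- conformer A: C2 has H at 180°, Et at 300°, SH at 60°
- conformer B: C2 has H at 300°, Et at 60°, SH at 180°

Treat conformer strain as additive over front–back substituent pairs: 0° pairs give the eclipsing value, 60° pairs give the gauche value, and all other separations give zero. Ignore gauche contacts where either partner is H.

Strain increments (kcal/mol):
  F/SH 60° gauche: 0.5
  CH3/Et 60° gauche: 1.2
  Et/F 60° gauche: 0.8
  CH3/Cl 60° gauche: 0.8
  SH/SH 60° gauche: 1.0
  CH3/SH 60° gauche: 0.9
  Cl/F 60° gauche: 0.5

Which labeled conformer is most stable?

A (staggered): CH3–SH gauche, F–Et gauche; 0.9 + 0.8 = 1.7 kcal/mol.
B (staggered): CH3–Et gauche, CH3–SH gauche, F–SH gauche; 1.2 + 0.9 + 0.5 = 2.6 kcal/mol.
A has the lowest total (1.7 kcal/mol).

A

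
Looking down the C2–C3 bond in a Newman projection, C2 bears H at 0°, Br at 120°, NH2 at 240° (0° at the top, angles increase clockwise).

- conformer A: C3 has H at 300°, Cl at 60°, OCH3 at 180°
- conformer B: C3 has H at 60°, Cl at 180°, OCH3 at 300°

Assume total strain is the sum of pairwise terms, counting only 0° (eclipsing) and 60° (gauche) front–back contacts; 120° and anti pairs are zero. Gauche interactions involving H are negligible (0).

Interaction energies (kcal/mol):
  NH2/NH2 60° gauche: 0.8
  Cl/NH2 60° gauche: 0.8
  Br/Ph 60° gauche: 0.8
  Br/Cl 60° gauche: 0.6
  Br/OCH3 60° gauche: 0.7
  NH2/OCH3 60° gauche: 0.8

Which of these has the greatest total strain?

B

A (staggered): Br(120°)/Cl(60°) gauche 0.6; Br(120°)/OCH3(180°) gauche 0.7; NH2(240°)/OCH3(180°) gauche 0.8 → 2.1 kcal/mol.
B (staggered): Br(120°)/Cl(180°) gauche 0.6; NH2(240°)/Cl(180°) gauche 0.8; NH2(240°)/OCH3(300°) gauche 0.8 → 2.2 kcal/mol.
B has the highest total (2.2 kcal/mol).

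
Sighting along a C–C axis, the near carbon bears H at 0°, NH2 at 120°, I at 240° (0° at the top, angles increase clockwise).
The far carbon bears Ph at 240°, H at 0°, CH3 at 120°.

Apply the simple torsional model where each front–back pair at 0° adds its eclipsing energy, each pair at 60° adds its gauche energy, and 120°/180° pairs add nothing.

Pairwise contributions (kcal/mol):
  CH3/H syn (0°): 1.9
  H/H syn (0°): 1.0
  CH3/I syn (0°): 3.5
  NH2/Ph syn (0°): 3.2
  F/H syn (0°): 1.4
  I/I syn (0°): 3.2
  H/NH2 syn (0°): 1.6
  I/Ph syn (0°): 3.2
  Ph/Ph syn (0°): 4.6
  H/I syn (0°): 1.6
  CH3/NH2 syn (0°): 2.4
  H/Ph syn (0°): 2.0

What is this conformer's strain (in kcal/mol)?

This conformer (eclipsed): H(0°)/H(0°) eclipsed 1.0; NH2(120°)/CH3(120°) eclipsed 2.4; I(240°)/Ph(240°) eclipsed 3.2 → 6.6 kcal/mol.

6.6 kcal/mol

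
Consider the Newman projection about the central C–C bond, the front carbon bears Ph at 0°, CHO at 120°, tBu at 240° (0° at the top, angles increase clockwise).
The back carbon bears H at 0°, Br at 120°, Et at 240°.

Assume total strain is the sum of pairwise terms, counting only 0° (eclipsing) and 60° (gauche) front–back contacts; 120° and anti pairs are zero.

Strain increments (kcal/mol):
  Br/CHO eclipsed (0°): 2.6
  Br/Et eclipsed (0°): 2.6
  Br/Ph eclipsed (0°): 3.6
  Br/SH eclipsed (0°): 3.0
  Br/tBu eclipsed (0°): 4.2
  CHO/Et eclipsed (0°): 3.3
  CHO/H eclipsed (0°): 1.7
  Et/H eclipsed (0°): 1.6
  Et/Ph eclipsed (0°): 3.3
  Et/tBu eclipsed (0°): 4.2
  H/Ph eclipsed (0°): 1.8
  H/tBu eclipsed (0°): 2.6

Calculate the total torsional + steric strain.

This conformer (eclipsed): Ph(0°)/H(0°) eclipsed 1.8; CHO(120°)/Br(120°) eclipsed 2.6; tBu(240°)/Et(240°) eclipsed 4.2 → 8.6 kcal/mol.

8.6 kcal/mol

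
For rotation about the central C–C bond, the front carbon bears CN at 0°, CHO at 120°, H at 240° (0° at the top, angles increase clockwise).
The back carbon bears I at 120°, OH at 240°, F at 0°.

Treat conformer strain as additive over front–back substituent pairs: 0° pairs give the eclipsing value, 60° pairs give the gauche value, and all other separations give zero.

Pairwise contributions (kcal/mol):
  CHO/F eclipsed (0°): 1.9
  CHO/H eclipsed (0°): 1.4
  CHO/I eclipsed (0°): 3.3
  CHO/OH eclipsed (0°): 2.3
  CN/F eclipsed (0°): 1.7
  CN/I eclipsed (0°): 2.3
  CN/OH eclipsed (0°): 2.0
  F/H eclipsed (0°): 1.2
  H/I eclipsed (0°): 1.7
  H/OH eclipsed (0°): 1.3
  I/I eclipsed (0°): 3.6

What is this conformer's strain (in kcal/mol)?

This conformer is eclipsed. CN at 0° is eclipsed with F at 0° (1.7); CHO at 120° is eclipsed with I at 120° (3.3); H at 240° is eclipsed with OH at 240° (1.3). Total 6.3 kcal/mol.

6.3 kcal/mol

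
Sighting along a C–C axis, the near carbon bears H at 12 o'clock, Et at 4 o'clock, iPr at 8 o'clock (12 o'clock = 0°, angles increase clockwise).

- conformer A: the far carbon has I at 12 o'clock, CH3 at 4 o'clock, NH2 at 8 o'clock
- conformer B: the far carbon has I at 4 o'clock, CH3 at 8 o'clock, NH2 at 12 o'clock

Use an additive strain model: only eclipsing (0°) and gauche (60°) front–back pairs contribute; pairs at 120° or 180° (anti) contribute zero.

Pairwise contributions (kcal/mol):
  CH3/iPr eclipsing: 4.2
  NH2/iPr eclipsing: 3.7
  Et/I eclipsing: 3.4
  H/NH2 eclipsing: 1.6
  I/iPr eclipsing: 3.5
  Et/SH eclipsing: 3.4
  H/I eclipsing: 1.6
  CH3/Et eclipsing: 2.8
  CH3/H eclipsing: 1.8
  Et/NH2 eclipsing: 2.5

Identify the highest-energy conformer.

B

A (eclipsed): H–I eclipsed, Et–CH3 eclipsed, iPr–NH2 eclipsed; 1.6 + 2.8 + 3.7 = 8.1 kcal/mol.
B (eclipsed): H–NH2 eclipsed, Et–I eclipsed, iPr–CH3 eclipsed; 1.6 + 3.4 + 4.2 = 9.2 kcal/mol.
B has the highest total (9.2 kcal/mol).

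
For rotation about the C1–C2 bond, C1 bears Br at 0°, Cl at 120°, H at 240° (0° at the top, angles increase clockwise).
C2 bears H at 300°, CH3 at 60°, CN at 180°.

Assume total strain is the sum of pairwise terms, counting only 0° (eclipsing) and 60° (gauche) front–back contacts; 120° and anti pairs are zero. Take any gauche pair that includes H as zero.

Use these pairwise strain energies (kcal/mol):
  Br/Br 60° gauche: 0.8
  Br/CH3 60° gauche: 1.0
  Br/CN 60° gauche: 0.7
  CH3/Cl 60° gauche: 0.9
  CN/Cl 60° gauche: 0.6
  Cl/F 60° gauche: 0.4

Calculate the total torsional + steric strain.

2.5 kcal/mol

This conformer is staggered. Br at 0° is gauche with CH3 at 60° (1.0); Cl at 120° is gauche with CH3 at 60° (0.9); Cl at 120° is gauche with CN at 180° (0.6). Total 2.5 kcal/mol.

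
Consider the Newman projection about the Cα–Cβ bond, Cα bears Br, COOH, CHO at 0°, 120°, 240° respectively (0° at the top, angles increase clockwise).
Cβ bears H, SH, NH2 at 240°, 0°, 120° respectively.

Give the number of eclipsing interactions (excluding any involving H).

Non-H eclipsing pairs: Br(0°)/SH(0°); COOH(120°)/NH2(120°) — 2 interactions.

2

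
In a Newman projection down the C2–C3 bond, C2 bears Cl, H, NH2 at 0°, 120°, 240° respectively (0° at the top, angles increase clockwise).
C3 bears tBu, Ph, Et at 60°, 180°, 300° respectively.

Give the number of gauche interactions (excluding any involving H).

Non-H gauche pairs: Cl(0°)/tBu(60°); Cl(0°)/Et(300°); NH2(240°)/Ph(180°); NH2(240°)/Et(300°) — 4 interactions.

4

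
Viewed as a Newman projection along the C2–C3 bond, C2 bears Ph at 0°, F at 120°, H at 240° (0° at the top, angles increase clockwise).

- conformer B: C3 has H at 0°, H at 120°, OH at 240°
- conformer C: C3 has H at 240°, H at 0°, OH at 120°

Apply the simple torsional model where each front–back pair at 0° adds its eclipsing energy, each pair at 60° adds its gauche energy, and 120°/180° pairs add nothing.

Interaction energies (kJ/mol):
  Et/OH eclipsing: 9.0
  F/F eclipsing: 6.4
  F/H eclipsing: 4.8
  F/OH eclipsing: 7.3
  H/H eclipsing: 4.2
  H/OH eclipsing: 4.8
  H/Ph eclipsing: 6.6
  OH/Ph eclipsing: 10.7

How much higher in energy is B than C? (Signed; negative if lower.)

B (eclipsed): Ph–H eclipsed, F–H eclipsed, H–OH eclipsed; 6.6 + 4.8 + 4.8 = 16.2 kJ/mol.
C (eclipsed): Ph–H eclipsed, F–OH eclipsed, H–H eclipsed; 6.6 + 7.3 + 4.2 = 18.1 kJ/mol.
E(B) − E(C) = 16.2 − 18.1 = -1.9 kJ/mol.

-1.9 kJ/mol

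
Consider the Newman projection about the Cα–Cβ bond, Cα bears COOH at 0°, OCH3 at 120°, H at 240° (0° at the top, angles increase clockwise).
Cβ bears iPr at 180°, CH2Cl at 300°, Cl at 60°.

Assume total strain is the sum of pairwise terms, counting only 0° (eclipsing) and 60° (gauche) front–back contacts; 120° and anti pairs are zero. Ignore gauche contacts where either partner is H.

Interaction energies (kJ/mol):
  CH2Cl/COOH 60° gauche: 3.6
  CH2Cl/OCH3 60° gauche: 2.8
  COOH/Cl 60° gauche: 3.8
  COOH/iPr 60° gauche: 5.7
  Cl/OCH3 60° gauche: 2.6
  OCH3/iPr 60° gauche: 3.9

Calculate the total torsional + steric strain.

This conformer is staggered. COOH at 0° is gauche with CH2Cl at 300° (3.6); COOH at 0° is gauche with Cl at 60° (3.8); OCH3 at 120° is gauche with iPr at 180° (3.9); OCH3 at 120° is gauche with Cl at 60° (2.6). Total 13.9 kJ/mol.

13.9 kJ/mol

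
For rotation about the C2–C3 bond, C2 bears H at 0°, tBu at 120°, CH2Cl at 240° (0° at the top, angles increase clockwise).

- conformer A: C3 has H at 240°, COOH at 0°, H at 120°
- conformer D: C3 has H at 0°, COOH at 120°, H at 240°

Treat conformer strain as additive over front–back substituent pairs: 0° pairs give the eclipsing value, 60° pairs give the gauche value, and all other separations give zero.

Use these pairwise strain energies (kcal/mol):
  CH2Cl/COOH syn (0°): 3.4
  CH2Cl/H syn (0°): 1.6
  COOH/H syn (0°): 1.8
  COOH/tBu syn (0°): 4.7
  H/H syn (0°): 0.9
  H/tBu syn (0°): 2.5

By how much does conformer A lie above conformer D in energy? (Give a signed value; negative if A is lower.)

A (eclipsed): H(0°)/COOH(0°) eclipsed 1.8; tBu(120°)/H(120°) eclipsed 2.5; CH2Cl(240°)/H(240°) eclipsed 1.6 → 5.9 kcal/mol.
D (eclipsed): H(0°)/H(0°) eclipsed 0.9; tBu(120°)/COOH(120°) eclipsed 4.7; CH2Cl(240°)/H(240°) eclipsed 1.6 → 7.2 kcal/mol.
E(A) − E(D) = 5.9 − 7.2 = -1.3 kcal/mol.

-1.3 kcal/mol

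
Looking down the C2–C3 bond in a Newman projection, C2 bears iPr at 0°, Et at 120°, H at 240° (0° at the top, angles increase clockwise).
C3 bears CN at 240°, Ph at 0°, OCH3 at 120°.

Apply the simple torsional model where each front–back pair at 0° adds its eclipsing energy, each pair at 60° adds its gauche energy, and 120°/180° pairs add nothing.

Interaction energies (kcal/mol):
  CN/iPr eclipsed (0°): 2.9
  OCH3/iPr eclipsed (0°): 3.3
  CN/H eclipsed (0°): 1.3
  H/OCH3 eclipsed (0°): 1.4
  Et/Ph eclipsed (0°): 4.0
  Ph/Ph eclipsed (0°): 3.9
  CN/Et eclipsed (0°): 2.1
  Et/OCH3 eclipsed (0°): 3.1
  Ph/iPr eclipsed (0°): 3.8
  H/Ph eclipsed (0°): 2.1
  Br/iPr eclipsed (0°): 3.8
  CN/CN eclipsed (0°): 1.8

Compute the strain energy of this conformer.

8.2 kcal/mol

This conformer (eclipsed): iPr–Ph eclipsed, Et–OCH3 eclipsed, H–CN eclipsed; 3.8 + 3.1 + 1.3 = 8.2 kcal/mol.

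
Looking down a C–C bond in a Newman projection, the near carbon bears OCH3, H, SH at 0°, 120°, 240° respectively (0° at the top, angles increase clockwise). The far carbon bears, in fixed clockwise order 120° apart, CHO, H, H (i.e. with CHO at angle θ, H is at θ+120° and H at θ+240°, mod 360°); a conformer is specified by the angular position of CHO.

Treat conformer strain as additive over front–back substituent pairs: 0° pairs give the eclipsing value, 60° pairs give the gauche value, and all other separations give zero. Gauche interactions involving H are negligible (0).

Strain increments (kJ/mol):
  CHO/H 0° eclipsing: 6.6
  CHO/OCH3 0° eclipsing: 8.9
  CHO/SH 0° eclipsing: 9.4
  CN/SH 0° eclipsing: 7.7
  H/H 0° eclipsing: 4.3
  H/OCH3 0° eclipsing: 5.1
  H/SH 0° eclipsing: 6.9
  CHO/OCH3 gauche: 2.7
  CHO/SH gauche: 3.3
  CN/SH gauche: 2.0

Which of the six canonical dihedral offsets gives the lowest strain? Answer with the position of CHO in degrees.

60°

CHO at 0° (eclipsed): OCH3(0°)/CHO(0°) eclipsed 8.9; H(120°)/H(120°) eclipsed 4.3; SH(240°)/H(240°) eclipsed 6.9 → 20.1 kJ/mol.
CHO at 60° (staggered): OCH3(0°)/CHO(60°) gauche 2.7 → 2.7 kJ/mol.
CHO at 120° (eclipsed): OCH3(0°)/H(0°) eclipsed 5.1; H(120°)/CHO(120°) eclipsed 6.6; SH(240°)/H(240°) eclipsed 6.9 → 18.6 kJ/mol.
CHO at 180° (staggered): SH(240°)/CHO(180°) gauche 3.3 → 3.3 kJ/mol.
CHO at 240° (eclipsed): OCH3(0°)/H(0°) eclipsed 5.1; H(120°)/H(120°) eclipsed 4.3; SH(240°)/CHO(240°) eclipsed 9.4 → 18.8 kJ/mol.
CHO at 300° (staggered): OCH3(0°)/CHO(300°) gauche 2.7; SH(240°)/CHO(300°) gauche 3.3 → 6.0 kJ/mol.
The minimum (2.7 kJ/mol) occurs with CHO at 60°.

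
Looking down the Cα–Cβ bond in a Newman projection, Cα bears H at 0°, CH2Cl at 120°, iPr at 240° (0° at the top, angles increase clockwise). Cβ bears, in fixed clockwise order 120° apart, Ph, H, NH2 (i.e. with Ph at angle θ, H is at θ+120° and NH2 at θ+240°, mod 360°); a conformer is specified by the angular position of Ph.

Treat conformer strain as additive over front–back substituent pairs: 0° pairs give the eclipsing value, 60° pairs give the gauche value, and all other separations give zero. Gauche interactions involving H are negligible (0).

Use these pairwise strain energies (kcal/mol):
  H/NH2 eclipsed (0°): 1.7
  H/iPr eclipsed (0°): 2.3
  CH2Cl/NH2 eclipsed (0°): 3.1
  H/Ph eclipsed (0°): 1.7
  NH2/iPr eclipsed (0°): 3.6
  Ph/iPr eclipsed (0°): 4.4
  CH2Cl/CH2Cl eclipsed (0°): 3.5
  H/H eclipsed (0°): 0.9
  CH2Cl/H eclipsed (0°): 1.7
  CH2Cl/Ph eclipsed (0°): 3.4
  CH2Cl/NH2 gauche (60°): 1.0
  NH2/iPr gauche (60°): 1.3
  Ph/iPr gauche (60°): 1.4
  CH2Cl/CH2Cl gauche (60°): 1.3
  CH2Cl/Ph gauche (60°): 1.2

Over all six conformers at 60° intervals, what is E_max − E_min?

Ph at 0° (eclipsed): H(0°)/Ph(0°) eclipsed 1.7; CH2Cl(120°)/H(120°) eclipsed 1.7; iPr(240°)/NH2(240°) eclipsed 3.6 → 7.0 kcal/mol.
Ph at 60° (staggered): CH2Cl(120°)/Ph(60°) gauche 1.2; iPr(240°)/NH2(300°) gauche 1.3 → 2.5 kcal/mol.
Ph at 120° (eclipsed): H(0°)/NH2(0°) eclipsed 1.7; CH2Cl(120°)/Ph(120°) eclipsed 3.4; iPr(240°)/H(240°) eclipsed 2.3 → 7.4 kcal/mol.
Ph at 180° (staggered): CH2Cl(120°)/Ph(180°) gauche 1.2; CH2Cl(120°)/NH2(60°) gauche 1.0; iPr(240°)/Ph(180°) gauche 1.4 → 3.6 kcal/mol.
Ph at 240° (eclipsed): H(0°)/H(0°) eclipsed 0.9; CH2Cl(120°)/NH2(120°) eclipsed 3.1; iPr(240°)/Ph(240°) eclipsed 4.4 → 8.4 kcal/mol.
Ph at 300° (staggered): CH2Cl(120°)/NH2(180°) gauche 1.0; iPr(240°)/Ph(300°) gauche 1.4; iPr(240°)/NH2(180°) gauche 1.3 → 3.7 kcal/mol.
Max at 240° (8.4 kcal/mol), min at 60° (2.5 kcal/mol); barrier = 5.9 kcal/mol.

5.9 kcal/mol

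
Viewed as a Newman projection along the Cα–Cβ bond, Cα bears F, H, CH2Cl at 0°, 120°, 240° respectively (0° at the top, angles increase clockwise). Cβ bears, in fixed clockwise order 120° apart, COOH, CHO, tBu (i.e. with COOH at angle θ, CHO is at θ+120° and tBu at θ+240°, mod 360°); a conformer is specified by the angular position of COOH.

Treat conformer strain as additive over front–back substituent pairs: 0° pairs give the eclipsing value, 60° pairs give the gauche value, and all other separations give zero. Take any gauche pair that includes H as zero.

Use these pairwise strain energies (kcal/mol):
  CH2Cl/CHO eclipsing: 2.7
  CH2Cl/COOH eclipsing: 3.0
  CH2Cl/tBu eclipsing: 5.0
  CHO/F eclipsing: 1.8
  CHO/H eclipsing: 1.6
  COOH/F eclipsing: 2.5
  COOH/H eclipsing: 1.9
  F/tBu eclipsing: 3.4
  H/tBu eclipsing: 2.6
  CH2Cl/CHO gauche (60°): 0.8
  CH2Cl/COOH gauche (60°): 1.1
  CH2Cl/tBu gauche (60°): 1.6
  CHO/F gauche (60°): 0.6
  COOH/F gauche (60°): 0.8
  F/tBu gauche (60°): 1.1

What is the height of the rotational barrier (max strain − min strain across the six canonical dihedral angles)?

COOH at 0° (eclipsed): F–COOH eclipsed, H–CHO eclipsed, CH2Cl–tBu eclipsed; 2.5 + 1.6 + 5.0 = 9.1 kcal/mol.
COOH at 60° (staggered): F–COOH gauche, F–tBu gauche, CH2Cl–CHO gauche, CH2Cl–tBu gauche; 0.8 + 1.1 + 0.8 + 1.6 = 4.3 kcal/mol.
COOH at 120° (eclipsed): F–tBu eclipsed, H–COOH eclipsed, CH2Cl–CHO eclipsed; 3.4 + 1.9 + 2.7 = 8.0 kcal/mol.
COOH at 180° (staggered): F–CHO gauche, F–tBu gauche, CH2Cl–COOH gauche, CH2Cl–CHO gauche; 0.6 + 1.1 + 1.1 + 0.8 = 3.6 kcal/mol.
COOH at 240° (eclipsed): F–CHO eclipsed, H–tBu eclipsed, CH2Cl–COOH eclipsed; 1.8 + 2.6 + 3.0 = 7.4 kcal/mol.
COOH at 300° (staggered): F–COOH gauche, F–CHO gauche, CH2Cl–COOH gauche, CH2Cl–tBu gauche; 0.8 + 0.6 + 1.1 + 1.6 = 4.1 kcal/mol.
Max at 0° (9.1 kcal/mol), min at 180° (3.6 kcal/mol); barrier = 5.5 kcal/mol.

5.5 kcal/mol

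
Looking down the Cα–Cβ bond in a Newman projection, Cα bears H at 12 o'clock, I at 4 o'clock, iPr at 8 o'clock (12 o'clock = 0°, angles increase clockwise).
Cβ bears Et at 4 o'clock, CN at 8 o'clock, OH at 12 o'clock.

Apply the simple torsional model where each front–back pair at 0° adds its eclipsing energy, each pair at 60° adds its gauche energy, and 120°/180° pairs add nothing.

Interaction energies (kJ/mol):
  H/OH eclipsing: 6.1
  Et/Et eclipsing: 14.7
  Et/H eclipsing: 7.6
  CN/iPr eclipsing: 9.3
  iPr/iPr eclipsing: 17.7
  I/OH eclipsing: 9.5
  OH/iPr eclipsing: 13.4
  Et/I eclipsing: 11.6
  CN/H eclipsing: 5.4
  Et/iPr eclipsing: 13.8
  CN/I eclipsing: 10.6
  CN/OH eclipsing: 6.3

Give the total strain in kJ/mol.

27.0 kJ/mol

This conformer (eclipsed): H(0°)/OH(0°) eclipsed 6.1; I(120°)/Et(120°) eclipsed 11.6; iPr(240°)/CN(240°) eclipsed 9.3 → 27.0 kJ/mol.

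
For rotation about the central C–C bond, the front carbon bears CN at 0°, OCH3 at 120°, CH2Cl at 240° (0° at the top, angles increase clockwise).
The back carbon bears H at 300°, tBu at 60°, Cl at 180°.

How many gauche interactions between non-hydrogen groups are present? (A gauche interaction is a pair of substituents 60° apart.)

4

Non-H gauche pairs: CN(0°)/tBu(60°); OCH3(120°)/tBu(60°); OCH3(120°)/Cl(180°); CH2Cl(240°)/Cl(180°) — 4 interactions.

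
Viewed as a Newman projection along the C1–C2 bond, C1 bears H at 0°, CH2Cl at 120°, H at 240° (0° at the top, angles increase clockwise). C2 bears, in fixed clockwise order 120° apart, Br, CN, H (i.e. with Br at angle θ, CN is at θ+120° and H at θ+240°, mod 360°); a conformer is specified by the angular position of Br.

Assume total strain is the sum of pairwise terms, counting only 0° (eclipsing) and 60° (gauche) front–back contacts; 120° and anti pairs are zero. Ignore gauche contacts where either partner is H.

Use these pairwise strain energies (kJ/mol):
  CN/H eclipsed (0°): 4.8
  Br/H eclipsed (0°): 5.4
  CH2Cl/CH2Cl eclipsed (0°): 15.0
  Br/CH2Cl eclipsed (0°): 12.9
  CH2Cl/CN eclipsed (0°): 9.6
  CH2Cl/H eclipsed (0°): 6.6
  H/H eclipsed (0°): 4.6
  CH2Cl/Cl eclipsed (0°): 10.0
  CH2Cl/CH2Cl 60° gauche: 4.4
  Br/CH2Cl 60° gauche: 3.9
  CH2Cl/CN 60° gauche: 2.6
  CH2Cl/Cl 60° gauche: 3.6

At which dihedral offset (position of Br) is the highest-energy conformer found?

120°

Br at 0° (eclipsed): H–Br eclipsed, CH2Cl–CN eclipsed, H–H eclipsed; 5.4 + 9.6 + 4.6 = 19.6 kJ/mol.
Br at 60° (staggered): CH2Cl–Br gauche, CH2Cl–CN gauche; 3.9 + 2.6 = 6.5 kJ/mol.
Br at 120° (eclipsed): H–H eclipsed, CH2Cl–Br eclipsed, H–CN eclipsed; 4.6 + 12.9 + 4.8 = 22.3 kJ/mol.
Br at 180° (staggered): CH2Cl–Br gauche; 3.9 = 3.9 kJ/mol.
Br at 240° (eclipsed): H–CN eclipsed, CH2Cl–H eclipsed, H–Br eclipsed; 4.8 + 6.6 + 5.4 = 16.8 kJ/mol.
Br at 300° (staggered): CH2Cl–CN gauche; 2.6 = 2.6 kJ/mol.
The maximum (22.3 kJ/mol) occurs with Br at 120°.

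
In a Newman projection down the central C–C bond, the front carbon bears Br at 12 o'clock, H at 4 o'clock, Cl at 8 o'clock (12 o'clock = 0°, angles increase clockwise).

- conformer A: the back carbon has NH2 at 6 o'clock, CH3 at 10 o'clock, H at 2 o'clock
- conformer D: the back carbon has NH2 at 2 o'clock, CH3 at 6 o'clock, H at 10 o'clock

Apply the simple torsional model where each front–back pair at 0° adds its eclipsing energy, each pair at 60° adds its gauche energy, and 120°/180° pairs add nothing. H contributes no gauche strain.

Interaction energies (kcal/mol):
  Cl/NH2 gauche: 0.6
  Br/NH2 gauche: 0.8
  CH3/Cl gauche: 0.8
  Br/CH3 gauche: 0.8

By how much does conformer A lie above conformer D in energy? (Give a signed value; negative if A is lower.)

+0.6 kcal/mol

A is staggered. Br at 0° is gauche with CH3 at 300° (0.8); Cl at 240° is gauche with NH2 at 180° (0.6); Cl at 240° is gauche with CH3 at 300° (0.8). Total 2.2 kcal/mol.
D is staggered. Br at 0° is gauche with NH2 at 60° (0.8); Cl at 240° is gauche with CH3 at 180° (0.8). Total 1.6 kcal/mol.
E(A) − E(D) = 2.2 − 1.6 = +0.6 kcal/mol.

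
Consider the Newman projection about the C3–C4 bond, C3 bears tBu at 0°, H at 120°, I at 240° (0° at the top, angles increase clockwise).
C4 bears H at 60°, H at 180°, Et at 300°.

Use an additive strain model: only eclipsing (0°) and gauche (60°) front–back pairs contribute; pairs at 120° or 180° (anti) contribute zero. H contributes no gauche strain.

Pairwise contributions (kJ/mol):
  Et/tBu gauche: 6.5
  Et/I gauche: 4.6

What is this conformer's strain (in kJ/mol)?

This conformer is staggered. tBu at 0° is gauche with Et at 300° (6.5); I at 240° is gauche with Et at 300° (4.6). Total 11.1 kJ/mol.

11.1 kJ/mol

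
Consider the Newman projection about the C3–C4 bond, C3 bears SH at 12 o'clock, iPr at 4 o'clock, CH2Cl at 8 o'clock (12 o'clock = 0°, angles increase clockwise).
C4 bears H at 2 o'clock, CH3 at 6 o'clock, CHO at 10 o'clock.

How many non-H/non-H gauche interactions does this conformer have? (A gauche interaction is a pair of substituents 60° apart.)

4

Non-H gauche pairs: SH(0°)/CHO(300°); iPr(120°)/CH3(180°); CH2Cl(240°)/CH3(180°); CH2Cl(240°)/CHO(300°) — 4 interactions.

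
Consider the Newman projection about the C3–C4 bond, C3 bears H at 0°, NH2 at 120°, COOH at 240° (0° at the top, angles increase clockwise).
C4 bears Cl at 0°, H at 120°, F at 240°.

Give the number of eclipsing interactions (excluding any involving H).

Non-H eclipsing pairs: COOH(240°)/F(240°) — 1 interaction.

1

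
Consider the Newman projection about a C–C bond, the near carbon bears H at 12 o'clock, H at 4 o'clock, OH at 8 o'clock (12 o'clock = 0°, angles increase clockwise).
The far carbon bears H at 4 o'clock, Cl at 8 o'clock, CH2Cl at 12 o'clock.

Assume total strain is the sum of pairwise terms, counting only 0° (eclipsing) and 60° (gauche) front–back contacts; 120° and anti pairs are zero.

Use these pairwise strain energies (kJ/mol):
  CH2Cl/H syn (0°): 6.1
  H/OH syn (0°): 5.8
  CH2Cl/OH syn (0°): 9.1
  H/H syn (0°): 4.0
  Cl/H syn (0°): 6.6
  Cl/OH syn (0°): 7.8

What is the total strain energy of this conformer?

This conformer (eclipsed): H–CH2Cl eclipsed, H–H eclipsed, OH–Cl eclipsed; 6.1 + 4.0 + 7.8 = 17.9 kJ/mol.

17.9 kJ/mol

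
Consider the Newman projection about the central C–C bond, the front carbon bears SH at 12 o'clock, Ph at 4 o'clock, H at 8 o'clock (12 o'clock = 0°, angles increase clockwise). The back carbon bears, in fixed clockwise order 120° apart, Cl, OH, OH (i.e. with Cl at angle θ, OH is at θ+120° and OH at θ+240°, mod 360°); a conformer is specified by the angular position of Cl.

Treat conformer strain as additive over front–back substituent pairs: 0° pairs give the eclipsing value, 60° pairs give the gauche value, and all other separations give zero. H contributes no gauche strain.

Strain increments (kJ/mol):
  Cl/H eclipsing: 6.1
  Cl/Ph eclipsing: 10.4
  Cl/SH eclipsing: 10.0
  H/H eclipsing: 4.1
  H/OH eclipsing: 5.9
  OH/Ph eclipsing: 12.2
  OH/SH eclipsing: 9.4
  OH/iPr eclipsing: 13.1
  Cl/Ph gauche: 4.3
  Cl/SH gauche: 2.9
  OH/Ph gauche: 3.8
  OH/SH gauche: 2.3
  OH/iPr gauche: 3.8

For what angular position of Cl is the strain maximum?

Cl at 0° is eclipsed. SH at 0° is eclipsed with Cl at 0° (10.0); Ph at 120° is eclipsed with OH at 120° (12.2); H at 240° is eclipsed with OH at 240° (5.9). Total 28.1 kJ/mol.
Cl at 60° is staggered. SH at 0° is gauche with Cl at 60° (2.9); SH at 0° is gauche with OH at 300° (2.3); Ph at 120° is gauche with Cl at 60° (4.3); Ph at 120° is gauche with OH at 180° (3.8). Total 13.3 kJ/mol.
Cl at 120° is eclipsed. SH at 0° is eclipsed with OH at 0° (9.4); Ph at 120° is eclipsed with Cl at 120° (10.4); H at 240° is eclipsed with OH at 240° (5.9). Total 25.7 kJ/mol.
Cl at 180° is staggered. SH at 0° is gauche with OH at 300° (2.3); SH at 0° is gauche with OH at 60° (2.3); Ph at 120° is gauche with Cl at 180° (4.3); Ph at 120° is gauche with OH at 60° (3.8). Total 12.7 kJ/mol.
Cl at 240° is eclipsed. SH at 0° is eclipsed with OH at 0° (9.4); Ph at 120° is eclipsed with OH at 120° (12.2); H at 240° is eclipsed with Cl at 240° (6.1). Total 27.7 kJ/mol.
Cl at 300° is staggered. SH at 0° is gauche with Cl at 300° (2.9); SH at 0° is gauche with OH at 60° (2.3); Ph at 120° is gauche with OH at 60° (3.8); Ph at 120° is gauche with OH at 180° (3.8). Total 12.8 kJ/mol.
The maximum (28.1 kJ/mol) occurs with Cl at 0°.

0°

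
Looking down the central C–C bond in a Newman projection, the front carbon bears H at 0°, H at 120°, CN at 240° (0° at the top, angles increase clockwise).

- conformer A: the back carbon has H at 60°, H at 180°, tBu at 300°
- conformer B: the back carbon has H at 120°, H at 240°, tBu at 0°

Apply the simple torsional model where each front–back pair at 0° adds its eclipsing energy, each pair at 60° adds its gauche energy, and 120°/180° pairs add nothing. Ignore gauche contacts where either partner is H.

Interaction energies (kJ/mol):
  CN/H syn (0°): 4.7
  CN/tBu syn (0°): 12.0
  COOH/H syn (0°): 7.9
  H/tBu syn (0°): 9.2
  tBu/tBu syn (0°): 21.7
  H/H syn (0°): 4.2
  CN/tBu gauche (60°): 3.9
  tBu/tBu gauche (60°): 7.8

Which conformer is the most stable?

A (staggered): CN–tBu gauche; 3.9 = 3.9 kJ/mol.
B (eclipsed): H–tBu eclipsed, H–H eclipsed, CN–H eclipsed; 9.2 + 4.2 + 4.7 = 18.1 kJ/mol.
A has the lowest total (3.9 kJ/mol).

A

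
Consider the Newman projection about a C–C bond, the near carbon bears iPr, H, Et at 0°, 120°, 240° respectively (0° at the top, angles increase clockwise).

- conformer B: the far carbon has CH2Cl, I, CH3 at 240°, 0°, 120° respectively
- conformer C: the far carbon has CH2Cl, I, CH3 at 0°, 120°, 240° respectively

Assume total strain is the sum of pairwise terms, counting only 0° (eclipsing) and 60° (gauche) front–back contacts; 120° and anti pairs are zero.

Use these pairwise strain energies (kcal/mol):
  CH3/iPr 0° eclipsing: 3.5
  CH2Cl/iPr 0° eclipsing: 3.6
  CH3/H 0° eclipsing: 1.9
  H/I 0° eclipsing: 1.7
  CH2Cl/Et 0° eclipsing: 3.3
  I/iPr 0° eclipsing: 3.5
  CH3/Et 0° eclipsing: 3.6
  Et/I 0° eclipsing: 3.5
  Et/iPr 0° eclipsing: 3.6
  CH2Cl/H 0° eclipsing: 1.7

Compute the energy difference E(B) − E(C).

-0.2 kcal/mol

B (eclipsed): iPr(0°)/I(0°) eclipsed 3.5; H(120°)/CH3(120°) eclipsed 1.9; Et(240°)/CH2Cl(240°) eclipsed 3.3 → 8.7 kcal/mol.
C (eclipsed): iPr(0°)/CH2Cl(0°) eclipsed 3.6; H(120°)/I(120°) eclipsed 1.7; Et(240°)/CH3(240°) eclipsed 3.6 → 8.9 kcal/mol.
E(B) − E(C) = 8.7 − 8.9 = -0.2 kcal/mol.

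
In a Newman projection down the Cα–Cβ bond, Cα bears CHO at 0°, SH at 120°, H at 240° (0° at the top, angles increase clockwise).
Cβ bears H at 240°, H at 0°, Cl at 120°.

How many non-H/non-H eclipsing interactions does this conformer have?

1

Non-H eclipsing pairs: SH(120°)/Cl(120°) — 1 interaction.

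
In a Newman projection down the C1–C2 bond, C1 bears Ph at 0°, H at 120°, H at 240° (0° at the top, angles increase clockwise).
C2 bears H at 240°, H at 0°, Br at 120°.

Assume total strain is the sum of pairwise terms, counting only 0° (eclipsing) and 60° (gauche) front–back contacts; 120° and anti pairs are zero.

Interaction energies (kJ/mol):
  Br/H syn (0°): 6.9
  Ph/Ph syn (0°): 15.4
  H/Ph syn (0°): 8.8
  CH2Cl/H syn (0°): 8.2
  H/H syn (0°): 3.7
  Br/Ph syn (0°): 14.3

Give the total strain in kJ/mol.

19.4 kJ/mol

This conformer (eclipsed): Ph–H eclipsed, H–Br eclipsed, H–H eclipsed; 8.8 + 6.9 + 3.7 = 19.4 kJ/mol.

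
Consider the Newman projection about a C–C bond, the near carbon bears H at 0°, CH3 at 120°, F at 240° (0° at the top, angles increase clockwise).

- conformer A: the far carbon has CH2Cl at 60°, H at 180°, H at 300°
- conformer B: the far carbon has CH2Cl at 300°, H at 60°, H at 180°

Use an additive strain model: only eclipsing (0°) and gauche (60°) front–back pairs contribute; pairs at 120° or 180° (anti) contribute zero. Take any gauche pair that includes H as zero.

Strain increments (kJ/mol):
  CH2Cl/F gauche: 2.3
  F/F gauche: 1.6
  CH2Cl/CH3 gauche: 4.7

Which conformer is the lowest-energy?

A (staggered): CH3(120°)/CH2Cl(60°) gauche 4.7 → 4.7 kJ/mol.
B (staggered): F(240°)/CH2Cl(300°) gauche 2.3 → 2.3 kJ/mol.
B has the lowest total (2.3 kJ/mol).

B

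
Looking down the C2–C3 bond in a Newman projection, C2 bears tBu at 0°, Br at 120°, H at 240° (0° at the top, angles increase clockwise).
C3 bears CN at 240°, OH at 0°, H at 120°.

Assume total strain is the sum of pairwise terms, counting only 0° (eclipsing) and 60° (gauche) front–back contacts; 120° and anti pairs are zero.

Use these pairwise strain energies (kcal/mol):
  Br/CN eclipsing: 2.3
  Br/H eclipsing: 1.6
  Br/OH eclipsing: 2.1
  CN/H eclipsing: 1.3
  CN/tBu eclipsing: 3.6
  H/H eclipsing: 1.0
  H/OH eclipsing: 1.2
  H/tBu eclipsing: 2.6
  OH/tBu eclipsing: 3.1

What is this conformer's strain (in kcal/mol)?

6.0 kcal/mol

This conformer is eclipsed. tBu at 0° is eclipsed with OH at 0° (3.1); Br at 120° is eclipsed with H at 120° (1.6); H at 240° is eclipsed with CN at 240° (1.3). Total 6.0 kcal/mol.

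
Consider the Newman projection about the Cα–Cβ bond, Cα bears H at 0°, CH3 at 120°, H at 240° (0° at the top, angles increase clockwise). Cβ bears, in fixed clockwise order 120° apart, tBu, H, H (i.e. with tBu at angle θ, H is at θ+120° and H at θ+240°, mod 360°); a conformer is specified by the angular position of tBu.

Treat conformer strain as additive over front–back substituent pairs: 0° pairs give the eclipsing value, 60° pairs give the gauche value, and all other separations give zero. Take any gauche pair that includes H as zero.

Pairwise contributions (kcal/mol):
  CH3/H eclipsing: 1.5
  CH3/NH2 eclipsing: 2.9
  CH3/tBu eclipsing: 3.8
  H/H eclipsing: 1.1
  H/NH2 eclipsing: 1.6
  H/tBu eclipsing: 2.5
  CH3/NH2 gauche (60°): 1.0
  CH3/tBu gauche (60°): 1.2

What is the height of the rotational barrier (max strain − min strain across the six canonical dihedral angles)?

6.0 kcal/mol

tBu at 0° is eclipsed. H at 0° is eclipsed with tBu at 0° (2.5); CH3 at 120° is eclipsed with H at 120° (1.5); H at 240° is eclipsed with H at 240° (1.1). Total 5.1 kcal/mol.
tBu at 60° is staggered. CH3 at 120° is gauche with tBu at 60° (1.2). Total 1.2 kcal/mol.
tBu at 120° is eclipsed. H at 0° is eclipsed with H at 0° (1.1); CH3 at 120° is eclipsed with tBu at 120° (3.8); H at 240° is eclipsed with H at 240° (1.1). Total 6.0 kcal/mol.
tBu at 180° is staggered. CH3 at 120° is gauche with tBu at 180° (1.2). Total 1.2 kcal/mol.
tBu at 240° is eclipsed. H at 0° is eclipsed with H at 0° (1.1); CH3 at 120° is eclipsed with H at 120° (1.5); H at 240° is eclipsed with tBu at 240° (2.5). Total 5.1 kcal/mol.
tBu at 300° (staggered): no non-H gauche contacts → 0.0 kcal/mol.
Max at 120° (6.0 kcal/mol), min at 300° (0.0 kcal/mol); barrier = 6.0 kcal/mol.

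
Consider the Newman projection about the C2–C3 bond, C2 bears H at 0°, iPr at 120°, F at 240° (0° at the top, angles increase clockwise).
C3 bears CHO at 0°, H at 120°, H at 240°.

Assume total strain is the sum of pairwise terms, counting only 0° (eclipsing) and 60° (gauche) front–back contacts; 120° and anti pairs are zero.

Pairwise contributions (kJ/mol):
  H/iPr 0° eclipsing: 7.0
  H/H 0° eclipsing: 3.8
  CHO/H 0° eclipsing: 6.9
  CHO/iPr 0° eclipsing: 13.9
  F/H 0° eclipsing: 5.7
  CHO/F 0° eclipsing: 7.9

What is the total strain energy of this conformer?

This conformer (eclipsed): H–CHO eclipsed, iPr–H eclipsed, F–H eclipsed; 6.9 + 7.0 + 5.7 = 19.6 kJ/mol.

19.6 kJ/mol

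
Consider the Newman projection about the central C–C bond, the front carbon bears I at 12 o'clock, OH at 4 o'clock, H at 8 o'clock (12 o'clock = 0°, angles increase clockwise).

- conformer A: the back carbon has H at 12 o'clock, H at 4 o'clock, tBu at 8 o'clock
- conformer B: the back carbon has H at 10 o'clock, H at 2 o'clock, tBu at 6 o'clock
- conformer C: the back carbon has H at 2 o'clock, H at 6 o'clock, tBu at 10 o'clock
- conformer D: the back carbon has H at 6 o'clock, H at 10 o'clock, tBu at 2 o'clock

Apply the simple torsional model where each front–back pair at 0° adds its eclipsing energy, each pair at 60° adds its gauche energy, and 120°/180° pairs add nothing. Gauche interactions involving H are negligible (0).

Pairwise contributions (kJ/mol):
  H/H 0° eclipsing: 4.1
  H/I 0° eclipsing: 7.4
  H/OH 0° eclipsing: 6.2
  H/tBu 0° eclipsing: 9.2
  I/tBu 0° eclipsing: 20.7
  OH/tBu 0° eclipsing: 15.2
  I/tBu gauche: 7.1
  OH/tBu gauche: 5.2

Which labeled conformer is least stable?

A (eclipsed): I–H eclipsed, OH–H eclipsed, H–tBu eclipsed; 7.4 + 6.2 + 9.2 = 22.8 kJ/mol.
B (staggered): OH–tBu gauche; 5.2 = 5.2 kJ/mol.
C (staggered): I–tBu gauche; 7.1 = 7.1 kJ/mol.
D (staggered): I–tBu gauche, OH–tBu gauche; 7.1 + 5.2 = 12.3 kJ/mol.
A has the highest total (22.8 kJ/mol).

A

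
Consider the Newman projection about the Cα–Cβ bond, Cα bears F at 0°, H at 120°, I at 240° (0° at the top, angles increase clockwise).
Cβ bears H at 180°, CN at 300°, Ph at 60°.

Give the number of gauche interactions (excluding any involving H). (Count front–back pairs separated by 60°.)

3

Non-H gauche pairs: F(0°)/CN(300°); F(0°)/Ph(60°); I(240°)/CN(300°) — 3 interactions.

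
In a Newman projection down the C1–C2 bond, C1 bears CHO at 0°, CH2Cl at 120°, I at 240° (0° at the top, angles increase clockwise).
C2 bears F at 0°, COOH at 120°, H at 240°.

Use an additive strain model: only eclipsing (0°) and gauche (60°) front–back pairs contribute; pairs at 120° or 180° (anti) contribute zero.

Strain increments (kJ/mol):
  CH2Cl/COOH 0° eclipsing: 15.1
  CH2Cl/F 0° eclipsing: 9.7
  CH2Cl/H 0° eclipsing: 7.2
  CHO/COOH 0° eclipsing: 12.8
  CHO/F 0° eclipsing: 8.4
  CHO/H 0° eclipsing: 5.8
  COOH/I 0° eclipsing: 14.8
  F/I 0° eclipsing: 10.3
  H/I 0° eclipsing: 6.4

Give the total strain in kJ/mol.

29.9 kJ/mol

This conformer (eclipsed): CHO–F eclipsed, CH2Cl–COOH eclipsed, I–H eclipsed; 8.4 + 15.1 + 6.4 = 29.9 kJ/mol.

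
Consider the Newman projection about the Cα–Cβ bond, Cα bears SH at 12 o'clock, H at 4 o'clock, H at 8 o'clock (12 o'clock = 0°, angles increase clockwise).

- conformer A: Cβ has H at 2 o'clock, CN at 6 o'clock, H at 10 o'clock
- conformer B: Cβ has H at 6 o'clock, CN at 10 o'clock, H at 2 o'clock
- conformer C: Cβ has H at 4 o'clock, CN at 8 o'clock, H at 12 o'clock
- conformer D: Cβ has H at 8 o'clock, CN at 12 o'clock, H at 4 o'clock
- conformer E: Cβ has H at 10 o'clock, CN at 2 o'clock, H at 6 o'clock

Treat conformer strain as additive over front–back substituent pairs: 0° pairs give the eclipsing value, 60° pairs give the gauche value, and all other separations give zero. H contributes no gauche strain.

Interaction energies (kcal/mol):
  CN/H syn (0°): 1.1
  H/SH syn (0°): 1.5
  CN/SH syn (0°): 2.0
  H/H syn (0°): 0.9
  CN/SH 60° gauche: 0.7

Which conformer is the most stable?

A (staggered): no non-H gauche contacts → 0.0 kcal/mol.
B (staggered): SH(0°)/CN(300°) gauche 0.7 → 0.7 kcal/mol.
C (eclipsed): SH(0°)/H(0°) eclipsed 1.5; H(120°)/H(120°) eclipsed 0.9; H(240°)/CN(240°) eclipsed 1.1 → 3.5 kcal/mol.
D (eclipsed): SH(0°)/CN(0°) eclipsed 2.0; H(120°)/H(120°) eclipsed 0.9; H(240°)/H(240°) eclipsed 0.9 → 3.8 kcal/mol.
E (staggered): SH(0°)/CN(60°) gauche 0.7 → 0.7 kcal/mol.
A has the lowest total (0.0 kcal/mol).

A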